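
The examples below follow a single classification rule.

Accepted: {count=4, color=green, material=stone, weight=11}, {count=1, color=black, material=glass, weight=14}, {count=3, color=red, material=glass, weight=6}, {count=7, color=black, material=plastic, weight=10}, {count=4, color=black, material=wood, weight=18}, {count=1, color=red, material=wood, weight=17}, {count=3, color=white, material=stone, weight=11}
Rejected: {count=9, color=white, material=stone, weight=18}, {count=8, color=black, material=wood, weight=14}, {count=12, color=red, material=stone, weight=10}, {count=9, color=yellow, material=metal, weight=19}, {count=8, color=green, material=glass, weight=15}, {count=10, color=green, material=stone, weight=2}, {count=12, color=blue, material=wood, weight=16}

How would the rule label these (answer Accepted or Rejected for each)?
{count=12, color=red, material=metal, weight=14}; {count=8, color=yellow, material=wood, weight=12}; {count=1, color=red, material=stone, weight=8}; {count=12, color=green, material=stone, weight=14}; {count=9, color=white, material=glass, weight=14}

Rejected, Rejected, Accepted, Rejected, Rejected

'Accepted' ⟺ count ≤ 7.
{count=12, color=red, material=metal, weight=14} — count = 12, hence Rejected.
{count=8, color=yellow, material=wood, weight=12} — count = 8, hence Rejected.
{count=1, color=red, material=stone, weight=8} — count = 1, hence Accepted.
{count=12, color=green, material=stone, weight=14} — count = 12, hence Rejected.
{count=9, color=white, material=glass, weight=14} — count = 9, hence Rejected.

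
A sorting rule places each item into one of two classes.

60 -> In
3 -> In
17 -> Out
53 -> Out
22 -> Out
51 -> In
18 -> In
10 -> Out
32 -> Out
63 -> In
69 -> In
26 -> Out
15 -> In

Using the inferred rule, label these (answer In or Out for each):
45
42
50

'In' ⟺ multiple of 3.
45 → 45 = 3·15 → In. 42 → 42 = 3·14 → In. 50 → 50 = 3·16 + 2 → Out.

In, In, Out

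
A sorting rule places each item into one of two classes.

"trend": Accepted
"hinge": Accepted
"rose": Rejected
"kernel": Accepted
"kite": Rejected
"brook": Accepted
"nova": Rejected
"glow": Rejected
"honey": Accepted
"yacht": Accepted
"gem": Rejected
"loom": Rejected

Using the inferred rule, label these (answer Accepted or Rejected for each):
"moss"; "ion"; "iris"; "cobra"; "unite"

Rejected, Rejected, Rejected, Accepted, Accepted

Rule: length ≥ 5. This holds for each 'Accepted' example and fails for each 'Rejected' one.
"moss": Rejected (length 4). "ion": Rejected (length 3). "iris": Rejected (length 4). "cobra": Accepted (length 5). "unite": Accepted (length 5).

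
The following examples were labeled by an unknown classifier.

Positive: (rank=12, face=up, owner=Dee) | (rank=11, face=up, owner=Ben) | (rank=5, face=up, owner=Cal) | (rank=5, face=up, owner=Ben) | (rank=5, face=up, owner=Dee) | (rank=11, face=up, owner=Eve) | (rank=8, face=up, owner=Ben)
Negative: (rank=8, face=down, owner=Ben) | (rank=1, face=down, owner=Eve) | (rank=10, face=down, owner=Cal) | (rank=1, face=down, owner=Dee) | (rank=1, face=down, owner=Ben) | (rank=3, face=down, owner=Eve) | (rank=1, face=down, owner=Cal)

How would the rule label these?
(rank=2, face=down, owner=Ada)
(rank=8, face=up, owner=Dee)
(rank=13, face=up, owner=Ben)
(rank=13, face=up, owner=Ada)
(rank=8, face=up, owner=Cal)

The common property of the 'Positive' items is: face is up. No 'Negative' item has it.
Negative: (rank=2, face=down, owner=Ada), since face is down. Positive: (rank=8, face=up, owner=Dee), since face is up. Positive: (rank=13, face=up, owner=Ben), since face is up. Positive: (rank=13, face=up, owner=Ada), since face is up. Positive: (rank=8, face=up, owner=Cal), since face is up.

Negative, Positive, Positive, Positive, Positive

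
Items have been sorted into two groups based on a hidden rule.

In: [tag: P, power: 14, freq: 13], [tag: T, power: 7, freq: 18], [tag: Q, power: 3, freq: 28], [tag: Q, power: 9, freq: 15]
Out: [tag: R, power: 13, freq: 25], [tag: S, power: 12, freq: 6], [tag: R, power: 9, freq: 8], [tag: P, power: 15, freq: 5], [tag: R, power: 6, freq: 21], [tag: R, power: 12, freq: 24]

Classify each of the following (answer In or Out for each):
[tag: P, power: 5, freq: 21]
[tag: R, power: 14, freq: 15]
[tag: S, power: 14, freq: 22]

Rule: tag is not R AND freq ≥ 8. This holds for each 'In' example and fails for each 'Out' one.

In, Out, In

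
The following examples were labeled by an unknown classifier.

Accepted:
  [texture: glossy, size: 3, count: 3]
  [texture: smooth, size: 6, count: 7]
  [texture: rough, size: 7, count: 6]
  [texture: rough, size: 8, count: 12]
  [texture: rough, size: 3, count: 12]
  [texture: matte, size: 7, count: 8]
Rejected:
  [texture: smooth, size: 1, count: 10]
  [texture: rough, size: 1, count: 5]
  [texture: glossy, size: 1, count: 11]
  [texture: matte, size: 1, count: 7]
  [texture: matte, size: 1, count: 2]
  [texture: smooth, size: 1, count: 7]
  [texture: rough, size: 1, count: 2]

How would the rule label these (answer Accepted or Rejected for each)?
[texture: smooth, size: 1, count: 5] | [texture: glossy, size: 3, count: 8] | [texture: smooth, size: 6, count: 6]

Rejected, Accepted, Accepted

A rule that fits every label: size ≥ 3 — true of each 'Accepted' example, false of each 'Rejected' one.
[texture: smooth, size: 1, count: 5] → size = 1 → Rejected. [texture: glossy, size: 3, count: 8] → size = 3 → Accepted. [texture: smooth, size: 6, count: 6] → size = 6 → Accepted.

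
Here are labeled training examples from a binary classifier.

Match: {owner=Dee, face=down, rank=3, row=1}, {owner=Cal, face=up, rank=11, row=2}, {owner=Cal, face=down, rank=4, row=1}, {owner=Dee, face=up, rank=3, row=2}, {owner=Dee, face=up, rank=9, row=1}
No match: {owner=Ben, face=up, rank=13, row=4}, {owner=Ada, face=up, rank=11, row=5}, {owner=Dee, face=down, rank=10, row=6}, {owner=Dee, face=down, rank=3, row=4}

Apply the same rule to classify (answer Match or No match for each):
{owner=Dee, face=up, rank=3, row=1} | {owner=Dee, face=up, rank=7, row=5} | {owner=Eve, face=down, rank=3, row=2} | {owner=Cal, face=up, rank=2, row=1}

Match, No match, Match, Match

The simplest hypothesis consistent with all the labels is: row ≤ 2.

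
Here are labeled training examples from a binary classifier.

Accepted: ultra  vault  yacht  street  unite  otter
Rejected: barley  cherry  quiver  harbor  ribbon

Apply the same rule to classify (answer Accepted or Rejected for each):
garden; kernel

Looking at the examples, the only property every 'Accepted' case has and every 'Rejected' case lacks is: contains 't'.
Rejected: garden, since no 't'.
Rejected: kernel, since no 't'.

Rejected, Rejected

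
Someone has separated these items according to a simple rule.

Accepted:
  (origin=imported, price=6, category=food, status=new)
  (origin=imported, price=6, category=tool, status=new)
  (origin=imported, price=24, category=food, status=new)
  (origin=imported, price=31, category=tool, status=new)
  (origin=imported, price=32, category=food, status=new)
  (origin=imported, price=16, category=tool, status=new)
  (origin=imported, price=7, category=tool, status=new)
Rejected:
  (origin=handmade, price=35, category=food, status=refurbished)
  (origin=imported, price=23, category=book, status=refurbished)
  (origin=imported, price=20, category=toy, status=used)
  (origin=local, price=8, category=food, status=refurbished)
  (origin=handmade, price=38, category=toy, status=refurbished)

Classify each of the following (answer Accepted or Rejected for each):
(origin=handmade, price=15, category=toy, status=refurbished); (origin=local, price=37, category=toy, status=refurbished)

Rejected, Rejected

The common property of the 'Accepted' items is: status is new. No 'Rejected' item has it.
(origin=handmade, price=15, category=toy, status=refurbished): Rejected (status is refurbished).
(origin=local, price=37, category=toy, status=refurbished): Rejected (status is refurbished).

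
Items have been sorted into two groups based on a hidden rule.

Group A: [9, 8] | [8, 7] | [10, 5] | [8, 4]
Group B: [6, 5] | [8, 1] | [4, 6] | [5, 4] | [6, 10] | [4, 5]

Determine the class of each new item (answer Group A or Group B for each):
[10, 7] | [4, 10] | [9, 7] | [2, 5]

Every 'Group A' example satisfies: first > second AND sum ≥ 12. None of the 'Group B' examples do.
[10, 7] — 10 > 7, 10+7 = 17, hence Group A.
[4, 10] — 4 < 10, 4+10 = 14, hence Group B.
[9, 7] — 9 > 7, 9+7 = 16, hence Group A.
[2, 5] — 2 < 5, 2+5 = 7, hence Group B.

Group A, Group B, Group A, Group B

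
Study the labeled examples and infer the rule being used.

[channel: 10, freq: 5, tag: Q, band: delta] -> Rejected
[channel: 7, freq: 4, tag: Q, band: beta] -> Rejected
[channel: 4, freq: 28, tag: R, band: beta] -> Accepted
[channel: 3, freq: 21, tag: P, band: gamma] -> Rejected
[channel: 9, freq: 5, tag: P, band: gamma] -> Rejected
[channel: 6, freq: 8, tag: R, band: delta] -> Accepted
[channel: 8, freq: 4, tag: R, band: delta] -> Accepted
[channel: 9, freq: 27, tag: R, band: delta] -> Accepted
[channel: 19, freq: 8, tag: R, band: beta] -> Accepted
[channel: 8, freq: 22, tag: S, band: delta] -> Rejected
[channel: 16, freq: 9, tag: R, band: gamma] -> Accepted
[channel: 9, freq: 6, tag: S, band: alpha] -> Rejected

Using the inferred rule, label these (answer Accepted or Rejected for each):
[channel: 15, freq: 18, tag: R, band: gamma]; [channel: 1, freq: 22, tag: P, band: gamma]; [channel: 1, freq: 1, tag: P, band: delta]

The rule appears to be: tag is R.
[channel: 15, freq: 18, tag: R, band: gamma]: tag is R, checks out → Accepted.
[channel: 1, freq: 22, tag: P, band: gamma]: tag is P, fails this test → Rejected.
[channel: 1, freq: 1, tag: P, band: delta]: tag is P, fails this test → Rejected.

Accepted, Rejected, Rejected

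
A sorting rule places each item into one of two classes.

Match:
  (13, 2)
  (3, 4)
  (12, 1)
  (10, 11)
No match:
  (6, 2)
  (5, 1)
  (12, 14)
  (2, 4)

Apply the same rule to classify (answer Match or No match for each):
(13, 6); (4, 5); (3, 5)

The rule appears to be: sum is odd.
(13, 6): Match (13+6 = 19). (4, 5): Match (4+5 = 9). (3, 5): No match (3+5 = 8).

Match, Match, No match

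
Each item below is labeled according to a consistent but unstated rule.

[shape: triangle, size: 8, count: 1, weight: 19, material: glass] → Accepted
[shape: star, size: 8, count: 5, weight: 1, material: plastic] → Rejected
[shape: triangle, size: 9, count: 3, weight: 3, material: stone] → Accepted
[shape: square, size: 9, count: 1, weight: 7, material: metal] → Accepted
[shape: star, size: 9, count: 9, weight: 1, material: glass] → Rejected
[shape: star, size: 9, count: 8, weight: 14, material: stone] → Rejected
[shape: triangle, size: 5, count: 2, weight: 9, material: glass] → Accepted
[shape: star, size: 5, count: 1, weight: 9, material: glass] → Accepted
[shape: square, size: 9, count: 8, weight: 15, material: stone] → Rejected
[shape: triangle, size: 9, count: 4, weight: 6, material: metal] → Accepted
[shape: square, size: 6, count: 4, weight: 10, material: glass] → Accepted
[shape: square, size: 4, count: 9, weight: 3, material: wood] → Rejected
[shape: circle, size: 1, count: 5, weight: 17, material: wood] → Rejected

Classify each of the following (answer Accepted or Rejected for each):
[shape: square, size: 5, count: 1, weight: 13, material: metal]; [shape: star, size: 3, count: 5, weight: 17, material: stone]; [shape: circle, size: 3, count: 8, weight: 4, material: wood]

All 'Accepted' examples share one property — count ≤ 4 — and every 'Rejected' example lacks it.
[shape: square, size: 5, count: 1, weight: 13, material: metal]: Accepted (count = 1). [shape: star, size: 3, count: 5, weight: 17, material: stone]: Rejected (count = 5). [shape: circle, size: 3, count: 8, weight: 4, material: wood]: Rejected (count = 8).

Accepted, Rejected, Rejected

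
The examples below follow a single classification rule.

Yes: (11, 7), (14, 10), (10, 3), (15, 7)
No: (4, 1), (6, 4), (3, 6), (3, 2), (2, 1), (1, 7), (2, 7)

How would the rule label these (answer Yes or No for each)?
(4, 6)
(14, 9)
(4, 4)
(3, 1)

The pattern is that an item is 'Yes' exactly when: sum ≥ 13.

No, Yes, No, No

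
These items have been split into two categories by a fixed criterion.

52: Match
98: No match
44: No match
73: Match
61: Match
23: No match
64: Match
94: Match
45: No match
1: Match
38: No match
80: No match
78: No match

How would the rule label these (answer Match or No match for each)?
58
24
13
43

The distinguishing property — ≡ 1 (mod 3) — holds for all the 'Match' cases and none of the 'No match' cases.
Match: 58, since 58 mod 3 = 1. No match: 24, since 24 mod 3 = 0. Match: 13, since 13 mod 3 = 1. Match: 43, since 43 mod 3 = 1.

Match, No match, Match, Match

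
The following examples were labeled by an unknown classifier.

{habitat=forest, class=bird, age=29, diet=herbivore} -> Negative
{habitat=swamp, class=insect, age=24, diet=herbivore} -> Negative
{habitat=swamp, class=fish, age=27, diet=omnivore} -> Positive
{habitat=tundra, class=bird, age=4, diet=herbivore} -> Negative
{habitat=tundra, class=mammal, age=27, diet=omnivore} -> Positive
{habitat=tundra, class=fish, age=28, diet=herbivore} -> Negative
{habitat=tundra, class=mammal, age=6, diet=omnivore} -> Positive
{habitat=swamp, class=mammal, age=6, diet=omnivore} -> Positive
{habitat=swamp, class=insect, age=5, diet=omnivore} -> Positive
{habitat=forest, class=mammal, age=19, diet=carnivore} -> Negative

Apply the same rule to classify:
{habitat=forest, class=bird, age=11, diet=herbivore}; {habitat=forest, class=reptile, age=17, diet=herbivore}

All 'Positive' examples share one property — diet is omnivore — and every 'Negative' example lacks it.
{habitat=forest, class=bird, age=11, diet=herbivore}: diet is herbivore — does not pass, so Negative.
{habitat=forest, class=reptile, age=17, diet=herbivore}: diet is herbivore — does not pass, so Negative.

Negative, Negative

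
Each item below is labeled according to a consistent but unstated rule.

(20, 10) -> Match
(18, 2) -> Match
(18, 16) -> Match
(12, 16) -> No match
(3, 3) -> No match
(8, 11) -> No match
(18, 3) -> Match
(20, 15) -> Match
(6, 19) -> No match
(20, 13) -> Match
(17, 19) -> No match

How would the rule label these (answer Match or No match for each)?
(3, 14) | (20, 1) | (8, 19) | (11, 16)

No match, Match, No match, No match

One predicate separates the groups cleanly: first > second.
No match: (3, 14), since 3 < 14.
Match: (20, 1), since 20 > 1.
No match: (8, 19), since 8 < 19.
No match: (11, 16), since 11 < 16.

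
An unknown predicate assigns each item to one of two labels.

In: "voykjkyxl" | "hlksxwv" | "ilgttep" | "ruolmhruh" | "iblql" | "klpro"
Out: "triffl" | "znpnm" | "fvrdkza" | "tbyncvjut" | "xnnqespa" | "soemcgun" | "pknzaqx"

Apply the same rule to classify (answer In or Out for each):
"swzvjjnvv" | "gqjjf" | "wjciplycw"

Out, Out, In

The classifier is using: odd length AND contains 'l'.
"swzvjjnvv" → length 9, no 'l' → Out. "gqjjf" → length 5, no 'l' → Out. "wjciplycw" → length 9, has 'l' → In.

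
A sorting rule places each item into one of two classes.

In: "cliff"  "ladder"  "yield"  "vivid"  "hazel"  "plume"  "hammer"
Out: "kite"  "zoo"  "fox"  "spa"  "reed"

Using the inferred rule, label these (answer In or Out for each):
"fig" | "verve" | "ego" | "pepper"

Every 'In' example satisfies: length ≥ 5. None of the 'Out' examples do.
Out: "fig", since length 3.
In: "verve", since length 5.
Out: "ego", since length 3.
In: "pepper", since length 6.

Out, In, Out, In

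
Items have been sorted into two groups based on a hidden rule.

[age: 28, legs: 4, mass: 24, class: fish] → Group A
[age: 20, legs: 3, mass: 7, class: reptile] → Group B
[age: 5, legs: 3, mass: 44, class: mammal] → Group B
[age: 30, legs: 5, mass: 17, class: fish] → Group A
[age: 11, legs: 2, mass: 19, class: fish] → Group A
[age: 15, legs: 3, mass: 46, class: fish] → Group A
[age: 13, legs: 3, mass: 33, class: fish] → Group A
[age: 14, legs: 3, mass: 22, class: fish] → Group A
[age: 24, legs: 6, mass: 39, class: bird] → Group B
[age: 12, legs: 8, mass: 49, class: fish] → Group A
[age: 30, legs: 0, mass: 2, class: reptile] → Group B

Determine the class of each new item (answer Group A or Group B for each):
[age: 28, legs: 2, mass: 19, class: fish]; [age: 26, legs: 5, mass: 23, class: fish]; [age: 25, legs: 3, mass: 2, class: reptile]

Group A, Group A, Group B

The rule appears to be: class is fish.
[age: 28, legs: 2, mass: 19, class: fish]: class is fish — matches, so Group A. [age: 26, legs: 5, mass: 23, class: fish]: class is fish — matches, so Group A. [age: 25, legs: 3, mass: 2, class: reptile]: class is reptile — doesn't qualify, so Group B.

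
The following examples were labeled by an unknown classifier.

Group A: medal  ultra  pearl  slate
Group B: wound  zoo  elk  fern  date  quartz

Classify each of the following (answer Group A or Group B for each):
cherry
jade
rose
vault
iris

The pattern is that an item is 'Group A' exactly when: odd length AND contains 'a'.
cherry: Group B (length 6, no 'a'). jade: Group B (length 4, has 'a'). rose: Group B (length 4, no 'a'). vault: Group A (length 5, has 'a'). iris: Group B (length 4, no 'a').

Group B, Group B, Group B, Group A, Group B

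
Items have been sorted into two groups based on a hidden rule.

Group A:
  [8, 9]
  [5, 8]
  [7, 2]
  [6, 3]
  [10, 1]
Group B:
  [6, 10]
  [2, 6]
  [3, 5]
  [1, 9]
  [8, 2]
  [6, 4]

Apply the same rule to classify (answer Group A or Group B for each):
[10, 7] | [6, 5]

All 'Group A' examples share one property — sum is odd — and every 'Group B' example lacks it.
[10, 7]: Group A (10+7 = 17).
[6, 5]: Group A (6+5 = 11).

Group A, Group A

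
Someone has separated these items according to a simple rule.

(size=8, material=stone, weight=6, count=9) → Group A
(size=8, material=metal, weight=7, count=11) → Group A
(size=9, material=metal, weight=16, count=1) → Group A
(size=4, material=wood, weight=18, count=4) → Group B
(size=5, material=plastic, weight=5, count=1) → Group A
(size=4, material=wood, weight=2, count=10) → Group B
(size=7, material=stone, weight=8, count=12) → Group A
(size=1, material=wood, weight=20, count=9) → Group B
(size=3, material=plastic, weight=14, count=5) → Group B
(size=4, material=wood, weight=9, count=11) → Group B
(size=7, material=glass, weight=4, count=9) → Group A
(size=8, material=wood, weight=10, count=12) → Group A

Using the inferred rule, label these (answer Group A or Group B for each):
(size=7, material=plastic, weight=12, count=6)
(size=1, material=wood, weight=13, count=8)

Group A, Group B

The distinguishing property — size ≥ 5 — holds for all the 'Group A' cases and none of the 'Group B' cases.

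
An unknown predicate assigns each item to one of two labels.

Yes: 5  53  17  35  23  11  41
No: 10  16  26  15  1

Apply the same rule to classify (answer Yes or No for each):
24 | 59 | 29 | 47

No, Yes, Yes, Yes

The rule appears to be: ≡ 5 (mod 6).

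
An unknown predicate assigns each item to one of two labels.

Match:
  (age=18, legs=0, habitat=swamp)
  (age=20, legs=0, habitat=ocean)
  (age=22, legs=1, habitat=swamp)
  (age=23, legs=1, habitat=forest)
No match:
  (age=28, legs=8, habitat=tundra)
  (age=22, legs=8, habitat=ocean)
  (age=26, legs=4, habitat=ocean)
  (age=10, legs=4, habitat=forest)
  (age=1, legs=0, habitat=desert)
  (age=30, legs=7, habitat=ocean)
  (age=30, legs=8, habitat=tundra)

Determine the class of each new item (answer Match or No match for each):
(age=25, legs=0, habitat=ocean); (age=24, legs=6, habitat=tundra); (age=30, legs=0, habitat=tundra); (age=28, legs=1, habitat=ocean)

The distinguishing property — legs ≤ 1 AND age ≥ 10 — holds for all the 'Match' cases and none of the 'No match' cases.

Match, No match, Match, Match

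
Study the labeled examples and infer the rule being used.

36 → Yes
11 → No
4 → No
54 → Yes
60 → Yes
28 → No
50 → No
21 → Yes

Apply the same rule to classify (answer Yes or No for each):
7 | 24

No, Yes

Every 'Yes' example satisfies: multiple of 3. None of the 'No' examples do.
No: 7, since 7 = 3·2 + 1.
Yes: 24, since 24 = 3·8.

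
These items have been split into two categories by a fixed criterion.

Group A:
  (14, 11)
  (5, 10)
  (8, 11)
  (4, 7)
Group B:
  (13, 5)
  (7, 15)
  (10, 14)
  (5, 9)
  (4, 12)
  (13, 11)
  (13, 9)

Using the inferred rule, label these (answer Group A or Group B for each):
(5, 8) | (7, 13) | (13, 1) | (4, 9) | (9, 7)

Group A, Group B, Group B, Group A, Group B

Rule: sum is odd. This holds for each 'Group A' example and fails for each 'Group B' one.
(5, 8): Group A (5+8 = 13). (7, 13): Group B (7+13 = 20). (13, 1): Group B (13+1 = 14). (4, 9): Group A (4+9 = 13). (9, 7): Group B (9+7 = 16).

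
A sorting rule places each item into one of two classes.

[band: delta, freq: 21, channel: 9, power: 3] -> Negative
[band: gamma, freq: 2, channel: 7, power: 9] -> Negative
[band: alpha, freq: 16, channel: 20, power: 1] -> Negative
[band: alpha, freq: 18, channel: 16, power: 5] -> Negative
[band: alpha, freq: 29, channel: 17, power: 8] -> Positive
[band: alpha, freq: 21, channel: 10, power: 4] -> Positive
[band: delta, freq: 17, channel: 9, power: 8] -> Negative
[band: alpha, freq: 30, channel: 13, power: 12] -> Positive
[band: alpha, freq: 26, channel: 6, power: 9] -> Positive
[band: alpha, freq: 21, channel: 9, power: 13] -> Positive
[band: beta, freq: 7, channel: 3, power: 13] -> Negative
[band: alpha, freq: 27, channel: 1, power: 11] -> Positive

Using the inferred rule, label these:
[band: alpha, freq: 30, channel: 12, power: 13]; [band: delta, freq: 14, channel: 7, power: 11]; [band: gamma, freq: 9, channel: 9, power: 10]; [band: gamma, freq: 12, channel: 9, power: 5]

The common property of the 'Positive' items is: band is alpha AND freq ≥ 21. No 'Negative' item has it.
[band: alpha, freq: 30, channel: 12, power: 13]: band is alpha, freq = 30 — has this property, so Positive.
[band: delta, freq: 14, channel: 7, power: 11]: band is delta, freq = 14 — doesn't qualify, so Negative.
[band: gamma, freq: 9, channel: 9, power: 10]: band is gamma, freq = 9 — doesn't qualify, so Negative.
[band: gamma, freq: 12, channel: 9, power: 5]: band is gamma, freq = 12 — doesn't qualify, so Negative.

Positive, Negative, Negative, Negative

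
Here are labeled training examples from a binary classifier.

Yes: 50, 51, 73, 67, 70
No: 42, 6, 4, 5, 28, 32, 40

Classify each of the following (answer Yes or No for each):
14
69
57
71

All 'Yes' examples share one property — at least 50 — and every 'No' example lacks it.
14: No (14 < 50).
69: Yes (69 ≥ 50).
57: Yes (57 ≥ 50).
71: Yes (71 ≥ 50).

No, Yes, Yes, Yes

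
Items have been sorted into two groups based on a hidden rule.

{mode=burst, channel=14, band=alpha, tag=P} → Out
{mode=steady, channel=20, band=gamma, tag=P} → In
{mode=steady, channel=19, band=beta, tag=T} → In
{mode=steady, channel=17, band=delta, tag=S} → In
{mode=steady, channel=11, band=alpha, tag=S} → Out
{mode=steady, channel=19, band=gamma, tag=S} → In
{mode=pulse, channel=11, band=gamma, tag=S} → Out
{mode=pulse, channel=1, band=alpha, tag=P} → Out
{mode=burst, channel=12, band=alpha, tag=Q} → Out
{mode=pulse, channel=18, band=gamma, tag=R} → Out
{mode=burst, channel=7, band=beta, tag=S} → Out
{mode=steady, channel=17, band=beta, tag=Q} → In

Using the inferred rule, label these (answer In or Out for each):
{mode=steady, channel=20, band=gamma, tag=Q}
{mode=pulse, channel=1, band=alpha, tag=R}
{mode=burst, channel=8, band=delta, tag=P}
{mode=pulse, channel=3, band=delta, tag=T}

The rule appears to be: mode is steady AND channel ≥ 12.

In, Out, Out, Out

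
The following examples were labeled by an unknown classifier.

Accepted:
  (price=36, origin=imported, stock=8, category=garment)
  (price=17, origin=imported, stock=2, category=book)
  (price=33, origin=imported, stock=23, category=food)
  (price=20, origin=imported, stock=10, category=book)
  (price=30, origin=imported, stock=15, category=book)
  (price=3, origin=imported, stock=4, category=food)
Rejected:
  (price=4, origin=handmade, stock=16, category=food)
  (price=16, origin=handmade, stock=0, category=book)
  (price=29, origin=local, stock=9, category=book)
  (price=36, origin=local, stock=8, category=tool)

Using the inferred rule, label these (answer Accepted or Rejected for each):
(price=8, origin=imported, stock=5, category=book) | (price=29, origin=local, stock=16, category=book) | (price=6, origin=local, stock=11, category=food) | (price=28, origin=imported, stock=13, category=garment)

The distinguishing property — origin is imported — holds for all the 'Accepted' cases and none of the 'Rejected' cases.
(price=8, origin=imported, stock=5, category=book) → origin is imported → Accepted.
(price=29, origin=local, stock=16, category=book) → origin is local → Rejected.
(price=6, origin=local, stock=11, category=food) → origin is local → Rejected.
(price=28, origin=imported, stock=13, category=garment) → origin is imported → Accepted.

Accepted, Rejected, Rejected, Accepted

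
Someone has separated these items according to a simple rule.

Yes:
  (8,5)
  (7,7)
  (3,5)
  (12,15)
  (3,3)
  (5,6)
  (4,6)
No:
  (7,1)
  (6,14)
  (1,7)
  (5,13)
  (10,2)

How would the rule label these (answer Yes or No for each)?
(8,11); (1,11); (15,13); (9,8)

Rule: |first − second| ≤ 3. This holds for each 'Yes' example and fails for each 'No' one.
(8,11): |8−11| = 3, fits → Yes.
(1,11): |1−11| = 10, lacks this property → No.
(15,13): |15−13| = 2, fits → Yes.
(9,8): |9−8| = 1, fits → Yes.

Yes, No, Yes, Yes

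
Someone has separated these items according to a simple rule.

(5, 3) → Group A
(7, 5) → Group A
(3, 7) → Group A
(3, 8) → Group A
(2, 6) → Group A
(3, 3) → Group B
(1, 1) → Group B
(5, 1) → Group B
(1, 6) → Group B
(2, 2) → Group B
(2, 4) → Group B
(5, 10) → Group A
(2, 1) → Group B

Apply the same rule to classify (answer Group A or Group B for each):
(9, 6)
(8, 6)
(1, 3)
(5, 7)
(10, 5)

Group A, Group A, Group B, Group A, Group A

Every 'Group A' example satisfies: sum ≥ 8. None of the 'Group B' examples do.
(9, 6): 9+6 = 15, qualifies → Group A. (8, 6): 8+6 = 14, qualifies → Group A. (1, 3): 1+3 = 4, does not pass → Group B. (5, 7): 5+7 = 12, qualifies → Group A. (10, 5): 10+5 = 15, qualifies → Group A.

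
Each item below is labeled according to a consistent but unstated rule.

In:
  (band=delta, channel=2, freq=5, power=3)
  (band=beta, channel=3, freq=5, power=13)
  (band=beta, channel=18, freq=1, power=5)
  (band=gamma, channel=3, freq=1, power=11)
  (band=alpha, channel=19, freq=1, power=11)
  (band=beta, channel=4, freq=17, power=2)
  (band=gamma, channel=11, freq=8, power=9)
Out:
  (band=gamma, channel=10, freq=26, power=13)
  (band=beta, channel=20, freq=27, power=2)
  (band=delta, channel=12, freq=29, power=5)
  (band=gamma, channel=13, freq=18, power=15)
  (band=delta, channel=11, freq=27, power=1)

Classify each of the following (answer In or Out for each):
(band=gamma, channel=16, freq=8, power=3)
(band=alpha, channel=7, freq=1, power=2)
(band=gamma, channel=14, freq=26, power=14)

In, In, Out

The pattern is that an item is 'In' exactly when: freq ≤ 17.
(band=gamma, channel=16, freq=8, power=3): freq = 8 — satisfies this, so In. (band=alpha, channel=7, freq=1, power=2): freq = 1 — satisfies this, so In. (band=gamma, channel=14, freq=26, power=14): freq = 26 — doesn't match, so Out.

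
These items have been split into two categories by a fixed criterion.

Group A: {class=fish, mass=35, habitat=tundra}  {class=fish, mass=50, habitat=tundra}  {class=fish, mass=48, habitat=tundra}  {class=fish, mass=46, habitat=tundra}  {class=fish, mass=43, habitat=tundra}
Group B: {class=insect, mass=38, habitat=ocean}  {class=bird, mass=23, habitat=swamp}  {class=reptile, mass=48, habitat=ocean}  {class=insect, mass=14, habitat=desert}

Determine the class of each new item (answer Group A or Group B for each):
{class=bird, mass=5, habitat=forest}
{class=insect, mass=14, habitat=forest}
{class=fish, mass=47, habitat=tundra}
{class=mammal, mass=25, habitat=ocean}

The common property of the 'Group A' items is: class is fish. No 'Group B' item has it.
{class=bird, mass=5, habitat=forest}: class is bird, lacks this property → Group B. {class=insect, mass=14, habitat=forest}: class is insect, lacks this property → Group B. {class=fish, mass=47, habitat=tundra}: class is fish, has this property → Group A. {class=mammal, mass=25, habitat=ocean}: class is mammal, lacks this property → Group B.

Group B, Group B, Group A, Group B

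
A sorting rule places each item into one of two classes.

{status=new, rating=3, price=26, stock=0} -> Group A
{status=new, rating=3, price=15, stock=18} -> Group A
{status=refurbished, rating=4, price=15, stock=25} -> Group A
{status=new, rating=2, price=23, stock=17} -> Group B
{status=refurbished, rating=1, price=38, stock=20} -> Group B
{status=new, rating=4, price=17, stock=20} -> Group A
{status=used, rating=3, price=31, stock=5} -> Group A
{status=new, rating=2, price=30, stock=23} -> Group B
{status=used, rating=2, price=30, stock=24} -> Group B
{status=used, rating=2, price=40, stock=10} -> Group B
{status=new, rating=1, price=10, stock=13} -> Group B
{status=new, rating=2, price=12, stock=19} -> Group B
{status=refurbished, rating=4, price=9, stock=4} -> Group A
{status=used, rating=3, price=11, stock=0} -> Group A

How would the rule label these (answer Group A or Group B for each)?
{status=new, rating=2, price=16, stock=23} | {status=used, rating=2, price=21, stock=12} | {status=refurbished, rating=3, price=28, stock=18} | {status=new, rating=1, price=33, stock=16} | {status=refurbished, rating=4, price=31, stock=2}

Rule: rating ≥ 3. This holds for each 'Group A' example and fails for each 'Group B' one.
{status=new, rating=2, price=16, stock=23} — rating = 2, hence Group B. {status=used, rating=2, price=21, stock=12} — rating = 2, hence Group B. {status=refurbished, rating=3, price=28, stock=18} — rating = 3, hence Group A. {status=new, rating=1, price=33, stock=16} — rating = 1, hence Group B. {status=refurbished, rating=4, price=31, stock=2} — rating = 4, hence Group A.

Group B, Group B, Group A, Group B, Group A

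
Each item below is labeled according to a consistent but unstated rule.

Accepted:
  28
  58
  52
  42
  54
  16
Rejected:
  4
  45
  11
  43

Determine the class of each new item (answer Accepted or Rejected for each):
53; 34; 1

Rejected, Accepted, Rejected

A rule that fits every label: even AND at least 11 — true of each 'Accepted' example, false of each 'Rejected' one.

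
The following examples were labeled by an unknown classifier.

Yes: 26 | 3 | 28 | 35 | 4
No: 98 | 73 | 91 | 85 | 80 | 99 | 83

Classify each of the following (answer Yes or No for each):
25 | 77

Yes, No

Every 'Yes' example satisfies: at most 35. None of the 'No' examples do.
25 → 25 ≤ 35 → Yes. 77 → 77 > 35 → No.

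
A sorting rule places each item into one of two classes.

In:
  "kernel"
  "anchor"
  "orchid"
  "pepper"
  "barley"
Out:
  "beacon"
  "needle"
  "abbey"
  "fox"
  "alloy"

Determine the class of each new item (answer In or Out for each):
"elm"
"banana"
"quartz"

Out, Out, In

The classifier is using: contains 'r'.
"elm": Out (no 'r'). "banana": Out (no 'r'). "quartz": In (has 'r').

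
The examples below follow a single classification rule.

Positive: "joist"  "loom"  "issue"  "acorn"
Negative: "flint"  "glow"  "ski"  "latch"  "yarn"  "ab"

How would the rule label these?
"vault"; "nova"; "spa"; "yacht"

Positive, Positive, Negative, Negative

The simplest hypothesis consistent with all the labels is: has ≥ 2 vowels.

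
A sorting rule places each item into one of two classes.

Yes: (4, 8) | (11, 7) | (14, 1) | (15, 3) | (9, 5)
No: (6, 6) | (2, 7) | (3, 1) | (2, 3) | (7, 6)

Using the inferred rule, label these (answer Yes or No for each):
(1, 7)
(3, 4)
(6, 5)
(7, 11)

No, No, No, Yes

Rule: max ≥ 8. This holds for each 'Yes' example and fails for each 'No' one.
(1, 7) — max 7, hence No.
(3, 4) — max 4, hence No.
(6, 5) — max 6, hence No.
(7, 11) — max 11, hence Yes.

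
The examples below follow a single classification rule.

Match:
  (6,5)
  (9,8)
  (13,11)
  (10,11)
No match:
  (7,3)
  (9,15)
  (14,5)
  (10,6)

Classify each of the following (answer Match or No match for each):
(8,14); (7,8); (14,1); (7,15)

No match, Match, No match, No match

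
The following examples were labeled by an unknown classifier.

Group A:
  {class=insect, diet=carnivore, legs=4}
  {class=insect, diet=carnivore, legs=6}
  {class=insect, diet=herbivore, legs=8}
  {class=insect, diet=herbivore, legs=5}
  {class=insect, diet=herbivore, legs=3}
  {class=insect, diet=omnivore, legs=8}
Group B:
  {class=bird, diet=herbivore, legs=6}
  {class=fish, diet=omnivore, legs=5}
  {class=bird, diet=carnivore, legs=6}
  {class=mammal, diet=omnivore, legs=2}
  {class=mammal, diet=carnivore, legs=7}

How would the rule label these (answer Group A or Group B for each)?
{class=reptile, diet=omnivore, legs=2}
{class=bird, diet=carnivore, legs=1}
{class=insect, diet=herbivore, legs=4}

The classifier is using: class is insect.
{class=reptile, diet=omnivore, legs=2}: class is reptile, does not satisfy this → Group B.
{class=bird, diet=carnivore, legs=1}: class is bird, does not satisfy this → Group B.
{class=insect, diet=herbivore, legs=4}: class is insect, has this property → Group A.

Group B, Group B, Group A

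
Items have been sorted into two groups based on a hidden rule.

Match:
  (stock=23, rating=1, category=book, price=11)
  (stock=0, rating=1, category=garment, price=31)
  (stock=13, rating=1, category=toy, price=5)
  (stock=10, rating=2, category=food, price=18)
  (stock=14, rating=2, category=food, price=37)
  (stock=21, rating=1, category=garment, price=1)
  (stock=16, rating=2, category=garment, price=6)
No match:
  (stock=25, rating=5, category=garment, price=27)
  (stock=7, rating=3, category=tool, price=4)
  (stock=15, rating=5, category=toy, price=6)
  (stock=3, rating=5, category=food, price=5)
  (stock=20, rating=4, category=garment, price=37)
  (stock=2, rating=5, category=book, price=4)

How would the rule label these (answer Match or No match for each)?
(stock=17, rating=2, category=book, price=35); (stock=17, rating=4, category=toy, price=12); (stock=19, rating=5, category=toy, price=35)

Match, No match, No match

The common property of the 'Match' items is: rating ≤ 2. No 'No match' item has it.
(stock=17, rating=2, category=book, price=35) → rating = 2 → Match.
(stock=17, rating=4, category=toy, price=12) → rating = 4 → No match.
(stock=19, rating=5, category=toy, price=35) → rating = 5 → No match.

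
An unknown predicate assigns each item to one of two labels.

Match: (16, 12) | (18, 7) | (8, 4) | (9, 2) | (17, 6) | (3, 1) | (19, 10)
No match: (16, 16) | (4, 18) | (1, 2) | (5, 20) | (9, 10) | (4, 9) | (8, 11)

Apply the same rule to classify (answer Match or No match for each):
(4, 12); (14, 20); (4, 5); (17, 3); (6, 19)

No match, No match, No match, Match, No match

The common property of the 'Match' items is: first > second. No 'No match' item has it.
(4, 12): 4 < 12, does not pass → No match. (14, 20): 14 < 20, does not pass → No match. (4, 5): 4 < 5, does not pass → No match. (17, 3): 17 > 3, passes → Match. (6, 19): 6 < 19, does not pass → No match.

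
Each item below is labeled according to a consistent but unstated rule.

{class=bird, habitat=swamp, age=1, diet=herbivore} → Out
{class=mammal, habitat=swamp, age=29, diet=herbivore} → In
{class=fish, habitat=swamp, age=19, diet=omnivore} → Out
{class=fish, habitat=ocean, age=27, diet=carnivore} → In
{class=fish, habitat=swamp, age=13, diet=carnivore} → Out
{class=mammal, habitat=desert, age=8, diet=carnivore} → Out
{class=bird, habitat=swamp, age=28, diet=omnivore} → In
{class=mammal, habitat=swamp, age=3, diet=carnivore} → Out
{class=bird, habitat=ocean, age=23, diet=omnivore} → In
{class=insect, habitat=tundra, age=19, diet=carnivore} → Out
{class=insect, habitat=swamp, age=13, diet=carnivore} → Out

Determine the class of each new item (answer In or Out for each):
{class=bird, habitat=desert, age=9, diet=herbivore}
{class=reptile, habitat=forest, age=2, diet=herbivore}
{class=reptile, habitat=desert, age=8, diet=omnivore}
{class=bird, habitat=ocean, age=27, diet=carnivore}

The pattern is that an item is 'In' exactly when: age ≥ 23.
{class=bird, habitat=desert, age=9, diet=herbivore}: age = 9 — fails this test, so Out.
{class=reptile, habitat=forest, age=2, diet=herbivore}: age = 2 — fails this test, so Out.
{class=reptile, habitat=desert, age=8, diet=omnivore}: age = 8 — fails this test, so Out.
{class=bird, habitat=ocean, age=27, diet=carnivore}: age = 27 — satisfies this, so In.

Out, Out, Out, In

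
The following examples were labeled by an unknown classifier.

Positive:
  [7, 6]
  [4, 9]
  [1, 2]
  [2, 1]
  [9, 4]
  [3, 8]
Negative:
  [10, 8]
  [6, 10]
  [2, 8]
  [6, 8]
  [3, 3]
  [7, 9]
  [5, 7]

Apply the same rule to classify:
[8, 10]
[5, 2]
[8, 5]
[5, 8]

The classifier is using: sum is odd.
[8, 10]: Negative (8+10 = 18). [5, 2]: Positive (5+2 = 7). [8, 5]: Positive (8+5 = 13). [5, 8]: Positive (5+8 = 13).

Negative, Positive, Positive, Positive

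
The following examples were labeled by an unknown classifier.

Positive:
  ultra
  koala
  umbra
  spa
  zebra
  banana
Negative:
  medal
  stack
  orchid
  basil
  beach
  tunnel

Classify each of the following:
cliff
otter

Every 'Positive' example satisfies: ends with 'a'. None of the 'Negative' examples do.
cliff → ends with 'f' → Negative.
otter → ends with 'r' → Negative.

Negative, Negative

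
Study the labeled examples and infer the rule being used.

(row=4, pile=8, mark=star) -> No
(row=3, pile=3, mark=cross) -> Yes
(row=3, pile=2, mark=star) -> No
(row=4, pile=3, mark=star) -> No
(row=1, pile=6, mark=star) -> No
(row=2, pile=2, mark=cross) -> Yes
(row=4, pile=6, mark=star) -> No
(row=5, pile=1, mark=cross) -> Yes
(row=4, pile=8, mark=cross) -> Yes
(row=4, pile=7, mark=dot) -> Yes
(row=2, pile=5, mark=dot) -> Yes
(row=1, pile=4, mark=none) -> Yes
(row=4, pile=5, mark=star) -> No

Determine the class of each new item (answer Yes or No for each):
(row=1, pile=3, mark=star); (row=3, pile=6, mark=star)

Looking at the examples, the only property every 'Yes' case has and every 'No' case lacks is: mark is not star.
No: (row=1, pile=3, mark=star), since mark is star.
No: (row=3, pile=6, mark=star), since mark is star.

No, No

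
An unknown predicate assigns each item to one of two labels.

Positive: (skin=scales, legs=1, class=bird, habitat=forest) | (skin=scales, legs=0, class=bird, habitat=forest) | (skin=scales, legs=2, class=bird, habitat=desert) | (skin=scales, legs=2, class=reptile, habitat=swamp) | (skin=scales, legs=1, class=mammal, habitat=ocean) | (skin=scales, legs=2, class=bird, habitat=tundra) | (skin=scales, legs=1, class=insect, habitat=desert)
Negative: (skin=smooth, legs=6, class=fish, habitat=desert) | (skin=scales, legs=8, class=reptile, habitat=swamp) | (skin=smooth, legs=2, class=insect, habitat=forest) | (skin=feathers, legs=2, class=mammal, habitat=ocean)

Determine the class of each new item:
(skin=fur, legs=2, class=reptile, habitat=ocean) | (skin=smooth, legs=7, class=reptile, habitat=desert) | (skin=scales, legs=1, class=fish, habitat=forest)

The pattern is that an item is 'Positive' exactly when: skin is scales AND legs ≤ 2.
(skin=fur, legs=2, class=reptile, habitat=ocean): skin is fur, legs = 2 — does not fit, so Negative.
(skin=smooth, legs=7, class=reptile, habitat=desert): skin is smooth, legs = 7 — does not fit, so Negative.
(skin=scales, legs=1, class=fish, habitat=forest): skin is scales, legs = 1 — qualifies, so Positive.

Negative, Negative, Positive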